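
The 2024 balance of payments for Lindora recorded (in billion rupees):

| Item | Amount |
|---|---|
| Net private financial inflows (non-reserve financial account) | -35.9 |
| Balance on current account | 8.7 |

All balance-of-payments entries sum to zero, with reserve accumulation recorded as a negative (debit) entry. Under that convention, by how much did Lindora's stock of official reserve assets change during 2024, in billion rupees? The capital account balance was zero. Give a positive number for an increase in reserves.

-27.2

Official reserve transactions balance = -(8.7 + (-35.9)) = 27.2
An accumulation of reserves is recorded as a debit (negative entry), so the change in the stock of reserves is the negative of that balance.
Change in official reserves = -(27.2) = -27.2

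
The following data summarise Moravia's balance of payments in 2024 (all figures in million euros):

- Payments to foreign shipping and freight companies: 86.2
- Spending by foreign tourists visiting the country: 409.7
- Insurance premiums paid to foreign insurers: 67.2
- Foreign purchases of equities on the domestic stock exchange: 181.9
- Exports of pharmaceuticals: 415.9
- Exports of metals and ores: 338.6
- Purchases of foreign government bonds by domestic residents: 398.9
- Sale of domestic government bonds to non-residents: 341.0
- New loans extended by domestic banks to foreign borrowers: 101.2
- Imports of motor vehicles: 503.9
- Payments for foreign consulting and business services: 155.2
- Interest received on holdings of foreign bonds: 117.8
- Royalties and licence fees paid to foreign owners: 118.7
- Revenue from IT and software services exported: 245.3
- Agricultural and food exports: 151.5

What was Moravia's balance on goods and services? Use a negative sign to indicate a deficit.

Goods: 338.6 + 151.5 - 503.9 + 415.9 = 402.1
Services: -155.2 - 118.7 - 86.2 + 409.7 - 67.2 + 245.3 = 227.7
Trade balance = 402.1 + 227.7 = 629.8
(Excluded from the trade balance — financial account: foreign purchases of equities on the domestic stock exchange 181.9, purchases of foreign government bonds by domestic residents 398.9, sale of domestic government bonds to non-residents 341.0, new loans extended by domestic banks to foreign borrowers 101.2; primary income: interest received on holdings of foreign bonds 117.8.)

629.8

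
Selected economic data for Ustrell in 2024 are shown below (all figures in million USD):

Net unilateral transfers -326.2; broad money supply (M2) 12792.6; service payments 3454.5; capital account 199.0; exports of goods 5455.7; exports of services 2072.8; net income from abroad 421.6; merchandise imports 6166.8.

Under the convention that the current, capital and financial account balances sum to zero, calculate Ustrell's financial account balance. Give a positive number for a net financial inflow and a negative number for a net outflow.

1798.4

Goods balance = 5455.7 - 6166.8 = -711.1
Services balance = 2072.8 - 3454.5 = -1381.7
Trade balance (goods + services) = -711.1 + (-1381.7) = -2092.8
Net primary income = 421.6
Net secondary income = -326.2
Current account = -2092.8 + 421.6 + (-326.2) = -1997.4
Financial account = -(-1997.4 + 199.0) = 1798.4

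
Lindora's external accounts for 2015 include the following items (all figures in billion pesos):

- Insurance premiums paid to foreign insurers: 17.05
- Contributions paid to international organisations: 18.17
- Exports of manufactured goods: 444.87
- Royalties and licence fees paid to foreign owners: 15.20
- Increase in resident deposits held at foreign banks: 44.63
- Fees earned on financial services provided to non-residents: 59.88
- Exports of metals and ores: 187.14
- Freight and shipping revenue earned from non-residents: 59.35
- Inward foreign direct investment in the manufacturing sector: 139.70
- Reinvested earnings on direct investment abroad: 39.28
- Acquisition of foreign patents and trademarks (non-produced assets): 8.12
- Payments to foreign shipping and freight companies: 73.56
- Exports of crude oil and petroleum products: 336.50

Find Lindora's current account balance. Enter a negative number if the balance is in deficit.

Goods: 187.14 + 336.50 + 444.87 = 968.51
Services: -73.56 + 59.88 - 17.05 - 15.20 + 59.35 = 13.42
Primary income: 39.28
Secondary income: -18.17
Current account = 968.51 + 13.42 + 39.28 + (-18.17) = 1003.04
(Excluded from the current account — financial account: increase in resident deposits held at foreign banks 44.63, inward foreign direct investment in the manufacturing sector 139.70; capital account: acquisition of foreign patents and trademarks (non-produced assets) 8.12.)

1003.04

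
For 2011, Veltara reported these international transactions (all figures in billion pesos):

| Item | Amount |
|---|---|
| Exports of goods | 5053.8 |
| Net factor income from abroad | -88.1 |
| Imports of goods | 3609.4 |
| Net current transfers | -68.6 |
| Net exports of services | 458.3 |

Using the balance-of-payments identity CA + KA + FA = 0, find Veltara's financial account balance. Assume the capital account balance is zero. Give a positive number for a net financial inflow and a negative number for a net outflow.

-1746.0

Goods balance = 5053.8 - 3609.4 = 1444.4
Services balance = 458.3
Trade balance (goods + services) = 1444.4 + 458.3 = 1902.7
Net primary income = -88.1
Net secondary income = -68.6
Current account = 1902.7 + (-88.1) + (-68.6) = 1746.0
Financial account = -(1746.0) = -1746.0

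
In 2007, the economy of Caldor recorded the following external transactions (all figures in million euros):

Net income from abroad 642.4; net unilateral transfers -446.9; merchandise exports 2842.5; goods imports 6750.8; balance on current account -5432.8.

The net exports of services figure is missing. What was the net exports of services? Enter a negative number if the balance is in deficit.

-1720.0

Current account = goods balance + services balance + net primary income + net secondary income
Sum of the known components = -3712.8
Net exports of services = CA - (known components) = -5432.8 - (-3712.8) = -1720.0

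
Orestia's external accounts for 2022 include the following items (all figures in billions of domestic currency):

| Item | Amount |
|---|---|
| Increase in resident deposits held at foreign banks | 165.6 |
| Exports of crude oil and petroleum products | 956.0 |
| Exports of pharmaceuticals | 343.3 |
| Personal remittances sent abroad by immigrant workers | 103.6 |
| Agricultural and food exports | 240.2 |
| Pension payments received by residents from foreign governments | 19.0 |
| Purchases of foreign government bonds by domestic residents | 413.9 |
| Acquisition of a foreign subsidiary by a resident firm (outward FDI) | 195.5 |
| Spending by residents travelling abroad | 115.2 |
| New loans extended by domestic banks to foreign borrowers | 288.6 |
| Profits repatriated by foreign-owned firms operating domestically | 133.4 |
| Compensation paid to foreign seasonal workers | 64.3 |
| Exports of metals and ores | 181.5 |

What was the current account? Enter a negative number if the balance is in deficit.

Goods: 240.2 + 343.3 + 181.5 + 956.0 = 1721.0
Services: -115.2
Primary income: -133.4 - 64.3 = -197.7
Secondary income: -103.6 + 19.0 = -84.6
Current account = 1721.0 + (-115.2) + (-197.7) + (-84.6) = 1323.5
(Excluded from the current account — financial account: increase in resident deposits held at foreign banks 165.6, purchases of foreign government bonds by domestic residents 413.9, acquisition of a foreign subsidiary by a resident firm (outward FDI) 195.5, new loans extended by domestic banks to foreign borrowers 288.6.)

1323.5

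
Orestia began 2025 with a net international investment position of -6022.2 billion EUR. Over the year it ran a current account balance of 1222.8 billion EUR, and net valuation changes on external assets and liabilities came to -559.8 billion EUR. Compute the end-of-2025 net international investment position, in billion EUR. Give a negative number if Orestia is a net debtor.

Change in NIIP = current account + net valuation change = 1222.8 + (-559.8) = 663.0
End-of-year NIIP = -6022.2 + 663.0 = -5359.2

-5359.2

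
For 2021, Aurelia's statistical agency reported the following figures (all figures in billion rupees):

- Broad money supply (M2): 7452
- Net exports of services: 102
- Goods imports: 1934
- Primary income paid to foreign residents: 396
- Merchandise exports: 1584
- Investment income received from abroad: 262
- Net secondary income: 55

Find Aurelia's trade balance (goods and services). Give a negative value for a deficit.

Goods balance = 1584 - 1934 = -350
Services balance = 102
Trade balance (goods + services) = -350 + 102 = -248

-248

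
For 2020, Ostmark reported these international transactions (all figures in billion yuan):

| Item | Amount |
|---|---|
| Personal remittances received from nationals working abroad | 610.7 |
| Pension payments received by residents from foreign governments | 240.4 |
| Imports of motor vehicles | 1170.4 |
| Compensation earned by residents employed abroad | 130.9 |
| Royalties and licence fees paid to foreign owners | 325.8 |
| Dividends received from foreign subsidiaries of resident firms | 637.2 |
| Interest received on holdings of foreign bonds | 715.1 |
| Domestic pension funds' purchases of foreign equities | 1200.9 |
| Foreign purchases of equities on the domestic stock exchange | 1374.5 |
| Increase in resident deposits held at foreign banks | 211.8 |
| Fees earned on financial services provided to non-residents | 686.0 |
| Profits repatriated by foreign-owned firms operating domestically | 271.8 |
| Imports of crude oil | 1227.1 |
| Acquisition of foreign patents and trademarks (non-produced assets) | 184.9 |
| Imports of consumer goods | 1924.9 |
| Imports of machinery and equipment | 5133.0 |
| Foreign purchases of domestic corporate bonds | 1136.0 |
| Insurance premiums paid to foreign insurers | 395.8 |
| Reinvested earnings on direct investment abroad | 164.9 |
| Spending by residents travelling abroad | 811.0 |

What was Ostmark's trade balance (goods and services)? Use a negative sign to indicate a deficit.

Goods: -1924.9 - 1227.1 - 5133.0 - 1170.4 = -9455.4
Services: -325.8 + 686.0 - 811.0 - 395.8 = -846.6
Trade balance = -9455.4 + (-846.6) = -10302.0
(Excluded from the trade balance — secondary income: personal remittances received from nationals working abroad 610.7, pension payments received by residents from foreign governments 240.4; primary income: compensation earned by residents employed abroad 130.9, dividends received from foreign subsidiaries of resident firms 637.2, interest received on holdings of foreign bonds 715.1, profits repatriated by foreign-owned firms operating domestically 271.8, reinvested earnings on direct investment abroad 164.9; financial account: domestic pension funds' purchases of foreign equities 1200.9, foreign purchases of equities on the domestic stock exchange 1374.5, increase in resident deposits held at foreign banks 211.8, foreign purchases of domestic corporate bonds 1136.0; capital account: acquisition of foreign patents and trademarks (non-produced assets) 184.9.)

-10302.0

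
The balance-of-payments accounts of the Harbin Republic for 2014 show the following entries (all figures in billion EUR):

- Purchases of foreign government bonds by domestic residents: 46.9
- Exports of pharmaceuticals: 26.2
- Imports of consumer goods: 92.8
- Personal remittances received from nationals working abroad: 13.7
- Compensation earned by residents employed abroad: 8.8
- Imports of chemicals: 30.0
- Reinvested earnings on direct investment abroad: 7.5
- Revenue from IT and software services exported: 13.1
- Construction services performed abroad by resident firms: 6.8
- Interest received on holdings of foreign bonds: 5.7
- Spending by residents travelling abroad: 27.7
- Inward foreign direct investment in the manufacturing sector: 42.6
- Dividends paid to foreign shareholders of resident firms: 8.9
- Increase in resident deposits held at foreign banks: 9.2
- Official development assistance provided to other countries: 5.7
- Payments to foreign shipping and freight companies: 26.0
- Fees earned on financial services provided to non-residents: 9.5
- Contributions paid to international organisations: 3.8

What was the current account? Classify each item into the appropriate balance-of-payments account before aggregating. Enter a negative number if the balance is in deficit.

-103.6

Goods: -92.8 + 26.2 - 30.0 = -96.6
Services: 6.8 + 13.1 - 26.0 + 9.5 - 27.7 = -24.3
Primary income: 7.5 + 5.7 - 8.9 + 8.8 = 13.1
Secondary income: -3.8 - 5.7 + 13.7 = 4.2
Current account = (-96.6) + (-24.3) + 13.1 + 4.2 = -103.6
(Excluded from the current account — financial account: purchases of foreign government bonds by domestic residents 46.9, inward foreign direct investment in the manufacturing sector 42.6, increase in resident deposits held at foreign banks 9.2.)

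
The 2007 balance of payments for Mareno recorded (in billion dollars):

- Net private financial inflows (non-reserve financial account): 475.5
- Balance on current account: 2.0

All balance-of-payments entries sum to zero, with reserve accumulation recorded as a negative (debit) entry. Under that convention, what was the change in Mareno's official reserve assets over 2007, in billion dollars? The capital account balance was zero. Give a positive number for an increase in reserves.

Official reserve transactions balance = -(2.0 + 475.5) = -477.5
An accumulation of reserves is recorded as a debit (negative entry), so the change in the stock of reserves is the negative of that balance.
Change in official reserves = -(-477.5) = 477.5

477.5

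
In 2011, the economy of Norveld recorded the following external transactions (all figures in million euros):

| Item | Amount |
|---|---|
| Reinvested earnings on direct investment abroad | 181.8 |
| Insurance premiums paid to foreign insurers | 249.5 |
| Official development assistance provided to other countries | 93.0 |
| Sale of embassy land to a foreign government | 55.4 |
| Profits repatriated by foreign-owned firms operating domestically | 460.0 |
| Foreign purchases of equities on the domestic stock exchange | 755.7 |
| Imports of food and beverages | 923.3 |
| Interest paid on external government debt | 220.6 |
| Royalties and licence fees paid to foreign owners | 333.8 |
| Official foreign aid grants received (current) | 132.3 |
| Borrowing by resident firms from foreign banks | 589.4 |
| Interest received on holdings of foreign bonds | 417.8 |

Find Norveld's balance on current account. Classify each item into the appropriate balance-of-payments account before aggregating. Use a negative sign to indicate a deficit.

-1548.3

Goods: -923.3
Services: -333.8 - 249.5 = -583.3
Primary income: -220.6 + 417.8 - 460.0 + 181.8 = -81.0
Secondary income: -93.0 + 132.3 = 39.3
Current account = (-923.3) + (-583.3) + (-81.0) + 39.3 = -1548.3
(Excluded from the current account — capital account: sale of embassy land to a foreign government 55.4; financial account: foreign purchases of equities on the domestic stock exchange 755.7, borrowing by resident firms from foreign banks 589.4.)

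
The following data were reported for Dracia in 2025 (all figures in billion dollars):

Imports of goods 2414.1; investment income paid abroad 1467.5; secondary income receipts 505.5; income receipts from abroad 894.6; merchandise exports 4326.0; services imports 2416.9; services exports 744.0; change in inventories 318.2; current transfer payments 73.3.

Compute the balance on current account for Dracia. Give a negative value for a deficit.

98.3

Goods balance = 4326.0 - 2414.1 = 1911.9
Services balance = 744.0 - 2416.9 = -1672.9
Trade balance (goods + services) = 1911.9 + (-1672.9) = 239.0
Net primary income = 894.6 - 1467.5 = -572.9
Net secondary income = 505.5 - 73.3 = 432.2
Current account = 239.0 + (-572.9) + 432.2 = 98.3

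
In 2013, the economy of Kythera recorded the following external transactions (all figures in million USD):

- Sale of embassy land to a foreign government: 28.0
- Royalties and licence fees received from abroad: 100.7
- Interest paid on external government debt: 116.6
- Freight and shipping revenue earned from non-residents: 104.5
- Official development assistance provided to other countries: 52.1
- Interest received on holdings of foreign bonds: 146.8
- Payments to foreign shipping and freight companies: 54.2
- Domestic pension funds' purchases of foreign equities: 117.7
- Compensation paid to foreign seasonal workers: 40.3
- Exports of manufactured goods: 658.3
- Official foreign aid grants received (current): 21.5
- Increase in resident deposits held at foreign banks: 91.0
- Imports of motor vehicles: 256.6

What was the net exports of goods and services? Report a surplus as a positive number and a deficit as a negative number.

552.7

Goods: 658.3 - 256.6 = 401.7
Services: 104.5 + 100.7 - 54.2 = 151.0
Trade balance = 401.7 + 151.0 = 552.7
(Excluded from the trade balance — capital account: sale of embassy land to a foreign government 28.0; primary income: interest paid on external government debt 116.6, interest received on holdings of foreign bonds 146.8, compensation paid to foreign seasonal workers 40.3; secondary income: official development assistance provided to other countries 52.1, official foreign aid grants received (current) 21.5; financial account: domestic pension funds' purchases of foreign equities 117.7, increase in resident deposits held at foreign banks 91.0.)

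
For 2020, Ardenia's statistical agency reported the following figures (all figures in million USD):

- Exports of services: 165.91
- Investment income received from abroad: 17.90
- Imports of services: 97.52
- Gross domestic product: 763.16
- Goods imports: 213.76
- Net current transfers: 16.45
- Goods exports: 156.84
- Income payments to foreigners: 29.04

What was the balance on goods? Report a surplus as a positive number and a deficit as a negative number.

Goods balance = 156.84 - 213.76 = -56.92

-56.92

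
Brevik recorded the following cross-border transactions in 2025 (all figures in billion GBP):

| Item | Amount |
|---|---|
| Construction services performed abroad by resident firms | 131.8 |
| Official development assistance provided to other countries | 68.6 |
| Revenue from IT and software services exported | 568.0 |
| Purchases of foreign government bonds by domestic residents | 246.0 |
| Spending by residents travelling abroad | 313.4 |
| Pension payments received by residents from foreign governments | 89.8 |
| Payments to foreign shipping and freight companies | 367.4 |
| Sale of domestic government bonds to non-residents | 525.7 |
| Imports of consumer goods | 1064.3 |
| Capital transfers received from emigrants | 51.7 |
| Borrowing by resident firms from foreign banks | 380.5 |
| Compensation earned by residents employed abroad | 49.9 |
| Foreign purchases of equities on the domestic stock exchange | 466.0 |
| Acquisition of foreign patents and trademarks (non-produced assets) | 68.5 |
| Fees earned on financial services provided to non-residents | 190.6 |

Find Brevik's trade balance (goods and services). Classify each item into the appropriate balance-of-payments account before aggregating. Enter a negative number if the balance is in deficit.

-854.7

Goods: -1064.3
Services: 568.0 + 131.8 - 313.4 - 367.4 + 190.6 = 209.6
Trade balance = -1064.3 + 209.6 = -854.7
(Excluded from the trade balance — secondary income: official development assistance provided to other countries 68.6, pension payments received by residents from foreign governments 89.8; financial account: purchases of foreign government bonds by domestic residents 246.0, sale of domestic government bonds to non-residents 525.7, borrowing by resident firms from foreign banks 380.5, foreign purchases of equities on the domestic stock exchange 466.0; capital account: capital transfers received from emigrants 51.7, acquisition of foreign patents and trademarks (non-produced assets) 68.5; primary income: compensation earned by residents employed abroad 49.9.)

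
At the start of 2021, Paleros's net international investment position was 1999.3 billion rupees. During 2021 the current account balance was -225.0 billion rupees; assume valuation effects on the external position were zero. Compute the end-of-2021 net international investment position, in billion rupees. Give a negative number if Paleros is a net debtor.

With no valuation effects, change in NIIP = current account = -225.0
End-of-year NIIP = 1999.3 + (-225.0) = 1774.3

1774.3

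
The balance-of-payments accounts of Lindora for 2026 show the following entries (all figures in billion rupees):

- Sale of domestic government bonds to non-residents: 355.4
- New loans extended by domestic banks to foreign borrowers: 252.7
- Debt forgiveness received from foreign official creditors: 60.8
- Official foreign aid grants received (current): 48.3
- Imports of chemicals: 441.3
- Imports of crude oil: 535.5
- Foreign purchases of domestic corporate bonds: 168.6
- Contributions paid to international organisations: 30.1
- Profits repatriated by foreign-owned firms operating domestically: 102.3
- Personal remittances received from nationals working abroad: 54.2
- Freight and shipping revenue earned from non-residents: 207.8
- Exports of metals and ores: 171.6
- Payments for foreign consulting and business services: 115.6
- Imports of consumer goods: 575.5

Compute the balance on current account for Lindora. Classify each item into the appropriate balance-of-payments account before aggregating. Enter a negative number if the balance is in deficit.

-1318.4

Goods: -441.3 - 575.5 - 535.5 + 171.6 = -1380.7
Services: 207.8 - 115.6 = 92.2
Primary income: -102.3
Secondary income: 54.2 + 48.3 - 30.1 = 72.4
Current account = (-1380.7) + 92.2 + (-102.3) + 72.4 = -1318.4
(Excluded from the current account — financial account: sale of domestic government bonds to non-residents 355.4, new loans extended by domestic banks to foreign borrowers 252.7, foreign purchases of domestic corporate bonds 168.6; capital account: debt forgiveness received from foreign official creditors 60.8.)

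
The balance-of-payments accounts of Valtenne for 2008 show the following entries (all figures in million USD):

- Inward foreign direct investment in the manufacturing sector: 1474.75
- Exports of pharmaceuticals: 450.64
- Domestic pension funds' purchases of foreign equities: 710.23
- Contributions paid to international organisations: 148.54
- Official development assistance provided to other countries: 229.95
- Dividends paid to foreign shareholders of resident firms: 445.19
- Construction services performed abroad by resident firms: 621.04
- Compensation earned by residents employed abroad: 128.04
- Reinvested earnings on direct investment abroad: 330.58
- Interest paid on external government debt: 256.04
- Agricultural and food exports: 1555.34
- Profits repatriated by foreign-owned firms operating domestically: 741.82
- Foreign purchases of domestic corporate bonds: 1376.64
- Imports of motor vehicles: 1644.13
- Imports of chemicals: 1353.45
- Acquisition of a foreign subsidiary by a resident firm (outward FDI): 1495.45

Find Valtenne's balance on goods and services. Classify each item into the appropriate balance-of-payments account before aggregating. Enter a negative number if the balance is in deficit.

-370.56

Goods: -1353.45 + 450.64 + 1555.34 - 1644.13 = -991.60
Services: 621.04
Trade balance = -991.60 + 621.04 = -370.56
(Excluded from the trade balance — financial account: inward foreign direct investment in the manufacturing sector 1474.75, domestic pension funds' purchases of foreign equities 710.23, foreign purchases of domestic corporate bonds 1376.64, acquisition of a foreign subsidiary by a resident firm (outward FDI) 1495.45; secondary income: contributions paid to international organisations 148.54, official development assistance provided to other countries 229.95; primary income: dividends paid to foreign shareholders of resident firms 445.19, compensation earned by residents employed abroad 128.04, reinvested earnings on direct investment abroad 330.58, interest paid on external government debt 256.04, profits repatriated by foreign-owned firms operating domestically 741.82.)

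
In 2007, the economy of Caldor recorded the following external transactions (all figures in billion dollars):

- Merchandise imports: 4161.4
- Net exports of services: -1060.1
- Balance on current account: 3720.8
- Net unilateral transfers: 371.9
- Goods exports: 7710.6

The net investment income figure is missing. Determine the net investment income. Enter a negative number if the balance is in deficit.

Current account = goods balance + services balance + net primary income + net secondary income
Sum of the known components = 2861.0
Net investment income = CA - (known components) = 3720.8 - 2861.0 = 859.8

859.8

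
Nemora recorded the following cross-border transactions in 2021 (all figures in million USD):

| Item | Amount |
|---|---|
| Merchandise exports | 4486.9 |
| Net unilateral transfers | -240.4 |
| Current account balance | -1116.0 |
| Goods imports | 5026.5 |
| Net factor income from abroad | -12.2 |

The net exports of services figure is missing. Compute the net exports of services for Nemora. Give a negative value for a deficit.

-323.8

Current account = goods balance + services balance + net primary income + net secondary income
Sum of the known components = -792.2
Net exports of services = CA - (known components) = -1116.0 - (-792.2) = -323.8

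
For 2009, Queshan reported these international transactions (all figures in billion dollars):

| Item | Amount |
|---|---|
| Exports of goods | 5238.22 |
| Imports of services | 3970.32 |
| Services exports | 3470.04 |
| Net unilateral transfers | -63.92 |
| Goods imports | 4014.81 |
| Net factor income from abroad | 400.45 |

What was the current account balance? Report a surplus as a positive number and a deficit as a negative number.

1059.66

Goods balance = 5238.22 - 4014.81 = 1223.41
Services balance = 3470.04 - 3970.32 = -500.28
Trade balance (goods + services) = 1223.41 + (-500.28) = 723.13
Net primary income = 400.45
Net secondary income = -63.92
Current account = 723.13 + 400.45 + (-63.92) = 1059.66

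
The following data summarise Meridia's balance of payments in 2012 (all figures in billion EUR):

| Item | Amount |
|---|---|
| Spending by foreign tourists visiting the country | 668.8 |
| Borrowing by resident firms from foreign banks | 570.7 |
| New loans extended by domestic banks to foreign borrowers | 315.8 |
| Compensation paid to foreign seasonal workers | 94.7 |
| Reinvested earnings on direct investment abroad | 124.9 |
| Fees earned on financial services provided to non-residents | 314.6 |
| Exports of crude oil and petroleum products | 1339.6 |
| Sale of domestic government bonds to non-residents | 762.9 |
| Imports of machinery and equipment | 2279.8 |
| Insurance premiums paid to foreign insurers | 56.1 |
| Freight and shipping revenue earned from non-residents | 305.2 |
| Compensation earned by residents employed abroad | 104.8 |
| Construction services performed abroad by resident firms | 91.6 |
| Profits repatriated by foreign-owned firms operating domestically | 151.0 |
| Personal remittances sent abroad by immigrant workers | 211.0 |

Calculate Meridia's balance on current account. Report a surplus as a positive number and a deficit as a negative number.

156.9

Goods: 1339.6 - 2279.8 = -940.2
Services: 668.8 + 314.6 + 305.2 - 56.1 + 91.6 = 1324.1
Primary income: 104.8 - 151.0 + 124.9 - 94.7 = -16.0
Secondary income: -211.0
Current account = (-940.2) + 1324.1 + (-16.0) + (-211.0) = 156.9
(Excluded from the current account — financial account: borrowing by resident firms from foreign banks 570.7, new loans extended by domestic banks to foreign borrowers 315.8, sale of domestic government bonds to non-residents 762.9.)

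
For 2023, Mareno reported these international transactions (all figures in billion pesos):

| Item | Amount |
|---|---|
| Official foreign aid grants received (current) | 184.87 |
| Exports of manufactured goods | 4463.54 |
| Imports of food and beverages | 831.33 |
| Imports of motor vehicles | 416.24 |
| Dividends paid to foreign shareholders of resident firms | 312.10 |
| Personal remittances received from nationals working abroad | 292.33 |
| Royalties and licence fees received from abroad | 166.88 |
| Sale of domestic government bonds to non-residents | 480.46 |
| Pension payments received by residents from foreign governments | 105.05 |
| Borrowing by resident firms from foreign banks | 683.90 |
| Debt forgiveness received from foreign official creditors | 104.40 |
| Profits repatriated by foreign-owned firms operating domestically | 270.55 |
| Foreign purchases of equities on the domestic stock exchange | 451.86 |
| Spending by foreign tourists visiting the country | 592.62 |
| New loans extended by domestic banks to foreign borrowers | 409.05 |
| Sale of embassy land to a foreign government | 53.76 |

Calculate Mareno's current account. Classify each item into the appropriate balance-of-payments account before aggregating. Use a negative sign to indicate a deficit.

Goods: 4463.54 - 416.24 - 831.33 = 3215.97
Services: 592.62 + 166.88 = 759.50
Primary income: -312.10 - 270.55 = -582.65
Secondary income: 292.33 + 184.87 + 105.05 = 582.25
Current account = 3215.97 + 759.50 + (-582.65) + 582.25 = 3975.07
(Excluded from the current account — financial account: sale of domestic government bonds to non-residents 480.46, borrowing by resident firms from foreign banks 683.90, foreign purchases of equities on the domestic stock exchange 451.86, new loans extended by domestic banks to foreign borrowers 409.05; capital account: debt forgiveness received from foreign official creditors 104.40, sale of embassy land to a foreign government 53.76.)

3975.07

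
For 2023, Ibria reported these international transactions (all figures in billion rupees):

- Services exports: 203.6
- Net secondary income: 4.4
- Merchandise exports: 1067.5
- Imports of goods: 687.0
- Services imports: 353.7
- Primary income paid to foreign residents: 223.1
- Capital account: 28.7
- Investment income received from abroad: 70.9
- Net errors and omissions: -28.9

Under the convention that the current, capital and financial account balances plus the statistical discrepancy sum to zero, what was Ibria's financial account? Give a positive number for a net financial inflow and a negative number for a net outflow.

Goods balance = 1067.5 - 687.0 = 380.5
Services balance = 203.6 - 353.7 = -150.1
Trade balance (goods + services) = 380.5 + (-150.1) = 230.4
Net primary income = 70.9 - 223.1 = -152.2
Net secondary income = 4.4
Current account = 230.4 + (-152.2) + 4.4 = 82.6
Financial account = -(82.6 + 28.7 + (-28.9)) = -82.4

-82.4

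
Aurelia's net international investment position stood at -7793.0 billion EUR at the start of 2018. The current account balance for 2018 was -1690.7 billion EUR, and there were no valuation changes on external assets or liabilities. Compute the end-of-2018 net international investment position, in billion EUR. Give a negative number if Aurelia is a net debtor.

-9483.7

With no valuation effects, change in NIIP = current account = -1690.7
End-of-year NIIP = -7793.0 + (-1690.7) = -9483.7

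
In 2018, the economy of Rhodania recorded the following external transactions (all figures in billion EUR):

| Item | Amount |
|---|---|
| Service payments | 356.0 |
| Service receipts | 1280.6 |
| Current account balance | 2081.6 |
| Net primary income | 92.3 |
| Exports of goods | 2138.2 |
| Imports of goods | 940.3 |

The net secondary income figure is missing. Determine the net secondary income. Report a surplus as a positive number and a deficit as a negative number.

Current account = goods balance + services balance + net primary income + net secondary income
Sum of the known components = 2214.8
Net secondary income = CA - (known components) = 2081.6 - 2214.8 = -133.2

-133.2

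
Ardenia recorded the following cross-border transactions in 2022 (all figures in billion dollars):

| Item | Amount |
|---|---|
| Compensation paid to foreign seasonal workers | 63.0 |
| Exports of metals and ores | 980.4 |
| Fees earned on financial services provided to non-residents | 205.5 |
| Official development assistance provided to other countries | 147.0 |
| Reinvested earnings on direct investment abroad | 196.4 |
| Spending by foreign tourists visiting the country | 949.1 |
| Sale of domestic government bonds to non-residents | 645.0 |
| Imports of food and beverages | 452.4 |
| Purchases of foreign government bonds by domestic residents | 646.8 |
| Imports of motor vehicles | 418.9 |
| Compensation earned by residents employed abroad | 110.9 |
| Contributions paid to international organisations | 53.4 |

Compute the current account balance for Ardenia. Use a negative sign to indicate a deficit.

1307.6

Goods: 980.4 - 452.4 - 418.9 = 109.1
Services: 205.5 + 949.1 = 1154.6
Primary income: 110.9 + 196.4 - 63.0 = 244.3
Secondary income: -53.4 - 147.0 = -200.4
Current account = 109.1 + 1154.6 + 244.3 + (-200.4) = 1307.6
(Excluded from the current account — financial account: sale of domestic government bonds to non-residents 645.0, purchases of foreign government bonds by domestic residents 646.8.)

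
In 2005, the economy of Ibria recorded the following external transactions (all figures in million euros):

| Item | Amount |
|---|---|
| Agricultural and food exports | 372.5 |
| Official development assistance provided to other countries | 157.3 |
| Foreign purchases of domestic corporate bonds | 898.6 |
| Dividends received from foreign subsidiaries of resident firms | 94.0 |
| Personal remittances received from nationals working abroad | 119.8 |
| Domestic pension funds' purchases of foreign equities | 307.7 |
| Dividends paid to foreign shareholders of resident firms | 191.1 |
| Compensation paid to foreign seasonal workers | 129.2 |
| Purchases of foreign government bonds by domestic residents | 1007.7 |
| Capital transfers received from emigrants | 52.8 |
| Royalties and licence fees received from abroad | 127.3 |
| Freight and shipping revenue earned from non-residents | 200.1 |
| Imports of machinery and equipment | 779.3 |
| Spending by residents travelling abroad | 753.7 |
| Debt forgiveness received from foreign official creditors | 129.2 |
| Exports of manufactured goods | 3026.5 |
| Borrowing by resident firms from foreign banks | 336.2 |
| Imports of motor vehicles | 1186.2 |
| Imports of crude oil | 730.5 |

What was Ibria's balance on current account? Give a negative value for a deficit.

12.9

Goods: -779.3 - 730.5 - 1186.2 + 3026.5 + 372.5 = 703.0
Services: 127.3 + 200.1 - 753.7 = -426.3
Primary income: -129.2 + 94.0 - 191.1 = -226.3
Secondary income: -157.3 + 119.8 = -37.5
Current account = 703.0 + (-426.3) + (-226.3) + (-37.5) = 12.9
(Excluded from the current account — financial account: foreign purchases of domestic corporate bonds 898.6, domestic pension funds' purchases of foreign equities 307.7, purchases of foreign government bonds by domestic residents 1007.7, borrowing by resident firms from foreign banks 336.2; capital account: capital transfers received from emigrants 52.8, debt forgiveness received from foreign official creditors 129.2.)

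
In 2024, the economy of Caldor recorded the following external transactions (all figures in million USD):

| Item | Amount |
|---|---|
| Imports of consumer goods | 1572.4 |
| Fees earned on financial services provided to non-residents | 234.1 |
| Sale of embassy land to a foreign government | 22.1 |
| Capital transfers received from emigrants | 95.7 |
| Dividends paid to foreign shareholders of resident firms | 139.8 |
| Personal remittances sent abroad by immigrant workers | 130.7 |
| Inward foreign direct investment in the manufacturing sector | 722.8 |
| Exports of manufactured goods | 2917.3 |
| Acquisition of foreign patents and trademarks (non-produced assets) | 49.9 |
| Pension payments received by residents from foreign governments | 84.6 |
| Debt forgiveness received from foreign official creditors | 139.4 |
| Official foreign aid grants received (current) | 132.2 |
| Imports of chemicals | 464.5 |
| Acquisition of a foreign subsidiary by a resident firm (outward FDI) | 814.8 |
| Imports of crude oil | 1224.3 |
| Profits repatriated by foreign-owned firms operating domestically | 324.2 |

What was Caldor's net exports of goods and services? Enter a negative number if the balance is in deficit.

Goods: -1224.3 - 1572.4 - 464.5 + 2917.3 = -343.9
Services: 234.1
Trade balance = -343.9 + 234.1 = -109.8
(Excluded from the trade balance — capital account: sale of embassy land to a foreign government 22.1, capital transfers received from emigrants 95.7, acquisition of foreign patents and trademarks (non-produced assets) 49.9, debt forgiveness received from foreign official creditors 139.4; primary income: dividends paid to foreign shareholders of resident firms 139.8, profits repatriated by foreign-owned firms operating domestically 324.2; secondary income: personal remittances sent abroad by immigrant workers 130.7, pension payments received by residents from foreign governments 84.6, official foreign aid grants received (current) 132.2; financial account: inward foreign direct investment in the manufacturing sector 722.8, acquisition of a foreign subsidiary by a resident firm (outward FDI) 814.8.)

-109.8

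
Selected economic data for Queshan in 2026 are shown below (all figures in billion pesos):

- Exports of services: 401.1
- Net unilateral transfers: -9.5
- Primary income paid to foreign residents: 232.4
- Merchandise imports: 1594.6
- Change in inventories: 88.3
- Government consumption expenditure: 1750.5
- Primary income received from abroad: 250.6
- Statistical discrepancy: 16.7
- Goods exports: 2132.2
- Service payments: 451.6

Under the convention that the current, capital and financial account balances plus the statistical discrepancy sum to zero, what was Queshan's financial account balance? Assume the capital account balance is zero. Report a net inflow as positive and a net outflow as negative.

Goods balance = 2132.2 - 1594.6 = 537.6
Services balance = 401.1 - 451.6 = -50.5
Trade balance (goods + services) = 537.6 + (-50.5) = 487.1
Net primary income = 250.6 - 232.4 = 18.2
Net secondary income = -9.5
Current account = 487.1 + 18.2 + (-9.5) = 495.8
Financial account = -(495.8 + 16.7) = -512.5

-512.5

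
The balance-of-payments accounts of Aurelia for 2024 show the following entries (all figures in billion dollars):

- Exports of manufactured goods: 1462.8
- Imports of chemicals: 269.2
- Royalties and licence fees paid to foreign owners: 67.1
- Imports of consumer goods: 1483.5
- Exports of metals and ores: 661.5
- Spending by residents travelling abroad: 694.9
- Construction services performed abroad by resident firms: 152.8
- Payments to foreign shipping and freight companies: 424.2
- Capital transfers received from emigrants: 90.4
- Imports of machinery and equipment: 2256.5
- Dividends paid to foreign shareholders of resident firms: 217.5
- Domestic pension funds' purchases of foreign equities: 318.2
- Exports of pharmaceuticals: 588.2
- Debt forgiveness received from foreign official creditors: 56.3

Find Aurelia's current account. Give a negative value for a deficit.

Goods: -1483.5 - 2256.5 + 661.5 + 588.2 + 1462.8 - 269.2 = -1296.7
Services: -67.1 + 152.8 - 694.9 - 424.2 = -1033.4
Primary income: -217.5
Current account = (-1296.7) + (-1033.4) + (-217.5) = -2547.6
(Excluded from the current account — capital account: capital transfers received from emigrants 90.4, debt forgiveness received from foreign official creditors 56.3; financial account: domestic pension funds' purchases of foreign equities 318.2.)

-2547.6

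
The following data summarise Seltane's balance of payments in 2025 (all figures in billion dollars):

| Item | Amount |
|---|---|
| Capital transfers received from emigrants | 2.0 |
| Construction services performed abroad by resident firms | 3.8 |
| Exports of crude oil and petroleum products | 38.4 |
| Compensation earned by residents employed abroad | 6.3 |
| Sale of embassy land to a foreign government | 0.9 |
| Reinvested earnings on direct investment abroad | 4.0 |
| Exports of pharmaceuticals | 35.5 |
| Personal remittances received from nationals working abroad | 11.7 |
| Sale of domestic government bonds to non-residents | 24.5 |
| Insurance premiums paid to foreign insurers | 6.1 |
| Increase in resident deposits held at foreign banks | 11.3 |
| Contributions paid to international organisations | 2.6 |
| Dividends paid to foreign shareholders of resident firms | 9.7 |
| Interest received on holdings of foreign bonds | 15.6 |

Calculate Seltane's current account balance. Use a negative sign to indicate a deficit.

Goods: 38.4 + 35.5 = 73.9
Services: -6.1 + 3.8 = -2.3
Primary income: 4.0 + 6.3 - 9.7 + 15.6 = 16.2
Secondary income: -2.6 + 11.7 = 9.1
Current account = 73.9 + (-2.3) + 16.2 + 9.1 = 96.9
(Excluded from the current account — capital account: capital transfers received from emigrants 2.0, sale of embassy land to a foreign government 0.9; financial account: sale of domestic government bonds to non-residents 24.5, increase in resident deposits held at foreign banks 11.3.)

96.9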